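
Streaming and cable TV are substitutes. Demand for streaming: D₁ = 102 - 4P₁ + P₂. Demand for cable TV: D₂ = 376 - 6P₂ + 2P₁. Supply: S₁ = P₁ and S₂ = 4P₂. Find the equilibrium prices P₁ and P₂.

Market 1: 102 - 4P₁ + P₂ = P₁ → 5P₁ - P₂ = 102.
Market 2: 10P₂ - 2P₁ = 376.
Eliminating P₂: 10×(1) + 1×(2) gives 48P₁ = 1396, so P₁ = 349/12.
Back-substitute into (2): P₂ = (376 + 2×349/12) / 10 = 521/12.

P₁ = 349/12, P₂ = 521/12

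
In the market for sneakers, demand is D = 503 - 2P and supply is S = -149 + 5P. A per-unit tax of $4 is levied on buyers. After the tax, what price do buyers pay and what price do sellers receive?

Buyers pay $96, sellers receive $92

Pre-tax equilibrium: P* = 652/7, Q* = 2217/7.
Tax on buyers shifts demand to D = 503 − 2(P + 4) = 495 - 2P.
495 - 2P = -149 + 5P gives seller price Ps = 92; buyers pay Pb = 92 + 4 = 96.
New quantity: Q = 503 − 2(96) = 311.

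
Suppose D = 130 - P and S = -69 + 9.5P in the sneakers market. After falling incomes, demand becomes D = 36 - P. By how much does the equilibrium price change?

ΔP = -188/21

Original equilibrium: P* = 398/21, Q* = 2332/21.
New equilibrium: 36 - P = -69 + 9.5P, so 105 = 10.5P and P' = 10; Q' = 36 − 1(10) = 26.
Change in price: 10 − 398/21 = -188/21.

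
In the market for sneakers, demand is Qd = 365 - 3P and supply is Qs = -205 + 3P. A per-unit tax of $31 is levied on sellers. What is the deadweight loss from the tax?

Pre-tax equilibrium: P* = 95, Q* = 80.
Tax on sellers shifts supply to Qs = -205 + 3(P − 31) = -298 + 3P.
365 - 3P = -298 + 3P gives buyer price Pb = 110.5; sellers receive Ps = 110.5 − 31 = 79.5.
New quantity: Q = 365 − 3(110.5) = 33.5.
DWL = ½ × 31 × (80 − 33.5) = 720.75.

Deadweight loss = 720.75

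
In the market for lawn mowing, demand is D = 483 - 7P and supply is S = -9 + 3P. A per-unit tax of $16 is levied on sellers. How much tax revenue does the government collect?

Tax revenue = 1680

Pre-tax equilibrium: P* = 49.2, Q* = 138.6.
Tax on sellers shifts supply to S = -9 + 3(P − 16) = -57 + 3P.
483 - 7P = -57 + 3P gives buyer price Pb = 54; sellers receive Ps = 54 − 16 = 38.
New quantity: Q = 483 − 7(54) = 105.
Revenue = 16 × 105 = 1680.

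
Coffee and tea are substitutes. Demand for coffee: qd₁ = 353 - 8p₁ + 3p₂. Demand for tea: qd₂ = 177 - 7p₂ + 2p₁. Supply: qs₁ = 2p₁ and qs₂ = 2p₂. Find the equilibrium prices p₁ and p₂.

p₁ = 309/7, p₂ = 619/21

Market 1: 353 - 8p₁ + 3p₂ = 2p₁ → 10p₁ - 3p₂ = 353.
Market 2: 9p₂ - 2p₁ = 177.
Eliminating p₂: 9×(1) + 3×(2) gives 84p₁ = 3708, so p₁ = 309/7.
Back-substitute into (2): p₂ = (177 + 2×309/7) / 9 = 619/21.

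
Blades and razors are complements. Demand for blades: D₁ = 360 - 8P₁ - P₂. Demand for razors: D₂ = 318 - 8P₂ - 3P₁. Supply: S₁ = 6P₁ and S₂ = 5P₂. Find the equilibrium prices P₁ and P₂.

P₁ = 4362/179, P₂ = 3372/179

Market 1: 360 - 8P₁ - P₂ = 6P₁ → 14P₁ + P₂ = 360.
Market 2: 13P₂ + 3P₁ = 318.
Eliminating P₂: 13×(1) − 1×(2) gives 179P₁ = 4362, so P₁ = 4362/179.
Back-substitute into (2): P₂ = (318 − 3×4362/179) / 13 = 3372/179.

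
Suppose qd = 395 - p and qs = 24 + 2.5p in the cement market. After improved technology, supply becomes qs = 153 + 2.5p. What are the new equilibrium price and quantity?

Original equilibrium: p* = 106, q* = 289.
New equilibrium: 395 - p = 153 + 2.5p, so 242 = 3.5p and p' = 484/7; q' = 395 − 1(484/7) = 2281/7.

p' = 484/7, q' = 2281/7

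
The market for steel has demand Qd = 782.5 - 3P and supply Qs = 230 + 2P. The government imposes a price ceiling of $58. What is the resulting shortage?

Shortage = 262.5

Equilibrium price would be P* = 110.5, so the ceiling at 58 binds.
At P = 58: Qd = 782.5 − 3(58) = 608.5, Qs = 230 + 2(58) = 346.
Shortage = 608.5 − 346 = 262.5.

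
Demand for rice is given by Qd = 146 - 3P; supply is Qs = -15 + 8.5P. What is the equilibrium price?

Set Qd = Qs: 146 - 3P = -15 + 8.5P.
161 = 11.5P, so P* = 14.
Q* = 146 − 3(14) = 104.

P* = 14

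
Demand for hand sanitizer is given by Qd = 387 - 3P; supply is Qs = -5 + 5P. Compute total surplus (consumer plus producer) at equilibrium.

Total surplus = 15360

Equilibrium: 387 - 3P = -5 + 5P gives P* = 49, Q* = 240.
Demand choke price: P = 129; supply starts at P = 1.
CS = ½(129 − 49)(240) = 9600; PS = ½(49 − 1)(240) = 5760.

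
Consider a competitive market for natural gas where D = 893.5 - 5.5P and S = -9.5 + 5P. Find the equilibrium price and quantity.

Set D = S: 893.5 - 5.5P = -9.5 + 5P.
903 = 10.5P, so P* = 86.
Q* = 893.5 − 5.5(86) = 420.5.

P* = 86, Q* = 420.5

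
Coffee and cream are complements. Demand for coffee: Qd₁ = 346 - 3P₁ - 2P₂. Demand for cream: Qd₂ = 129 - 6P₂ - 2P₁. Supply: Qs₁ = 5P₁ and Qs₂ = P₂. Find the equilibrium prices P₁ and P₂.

Market 1: 346 - 3P₁ - 2P₂ = 5P₁ → 8P₁ + 2P₂ = 346.
Market 2: 7P₂ + 2P₁ = 129.
Eliminating P₂: 7×(1) − 2×(2) gives 52P₁ = 2164, so P₁ = 541/13.
Back-substitute into (2): P₂ = (129 − 2×541/13) / 7 = 85/13.

P₁ = 541/13, P₂ = 85/13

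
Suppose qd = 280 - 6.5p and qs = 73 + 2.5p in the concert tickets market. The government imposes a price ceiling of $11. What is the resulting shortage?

Shortage = 108

Equilibrium price would be p* = 23, so the ceiling at 11 binds.
At p = 11: qd = 280 − 6.5(11) = 208.5, qs = 73 + 2.5(11) = 100.5.
Shortage = 208.5 − 100.5 = 108.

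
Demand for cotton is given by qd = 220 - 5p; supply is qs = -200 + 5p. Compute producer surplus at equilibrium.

Producer surplus = 10

Equilibrium: 220 - 5p = -200 + 5p gives p* = 42, q* = 10.
Supply starts at p = 40 (where qs = 0).
PS = ½(42 − 40)(10) = 10.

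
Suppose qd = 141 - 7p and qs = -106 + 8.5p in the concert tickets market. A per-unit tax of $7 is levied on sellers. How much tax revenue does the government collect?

Tax revenue = 560/31

Pre-tax equilibrium: p* = 494/31, q* = 913/31.
Tax on sellers shifts supply to qs = -106 + 8.5(p − 7) = -165.5 + 8.5p.
141 - 7p = -165.5 + 8.5p gives buyer price pb = 613/31; sellers receive ps = 613/31 − 7 = 396/31.
New quantity: q = 141 − 7(613/31) = 80/31.
Revenue = 7 × 80/31 = 560/31.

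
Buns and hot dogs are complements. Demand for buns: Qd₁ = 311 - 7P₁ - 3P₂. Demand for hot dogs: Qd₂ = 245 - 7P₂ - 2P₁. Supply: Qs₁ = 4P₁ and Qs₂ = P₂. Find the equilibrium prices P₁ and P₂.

P₁ = 1753/82, P₂ = 2073/82

Market 1: 311 - 7P₁ - 3P₂ = 4P₁ → 11P₁ + 3P₂ = 311.
Market 2: 8P₂ + 2P₁ = 245.
Eliminating P₂: 8×(1) − 3×(2) gives 82P₁ = 1753, so P₁ = 1753/82.
Back-substitute into (2): P₂ = (245 − 2×1753/82) / 8 = 2073/82.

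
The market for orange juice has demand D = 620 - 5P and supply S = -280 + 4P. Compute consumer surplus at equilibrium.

Consumer surplus = 1440

Equilibrium: 620 - 5P = -280 + 4P gives P* = 100, Q* = 120.
Demand choke price (D = 0): P = 124.
CS = ½(124 − 100)(120) = 1440.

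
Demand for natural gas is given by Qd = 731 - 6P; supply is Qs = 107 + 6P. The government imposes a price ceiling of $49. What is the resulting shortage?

Equilibrium price would be P* = 52, so the ceiling at 49 binds.
At P = 49: Qd = 731 − 6(49) = 437, Qs = 107 + 6(49) = 401.
Shortage = 437 − 401 = 36.

Shortage = 36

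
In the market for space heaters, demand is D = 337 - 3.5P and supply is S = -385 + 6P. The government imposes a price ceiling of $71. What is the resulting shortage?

Shortage = 47.5

Equilibrium price would be P* = 76, so the ceiling at 71 binds.
At P = 71: D = 337 − 3.5(71) = 88.5, S = -385 + 6(71) = 41.
Shortage = 88.5 − 41 = 47.5.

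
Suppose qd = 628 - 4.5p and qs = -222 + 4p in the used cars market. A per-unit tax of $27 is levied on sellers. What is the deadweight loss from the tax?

Pre-tax equilibrium: p* = 100, q* = 178.
Tax on sellers shifts supply to qs = -222 + 4(p − 27) = -330 + 4p.
628 - 4.5p = -330 + 4p gives buyer price pb = 1916/17; sellers receive ps = 1916/17 − 27 = 1457/17.
New quantity: q = 628 − 4.5(1916/17) = 2054/17.
DWL = ½ × 27 × (178 − 2054/17) = 13122/17.

Deadweight loss = 13122/17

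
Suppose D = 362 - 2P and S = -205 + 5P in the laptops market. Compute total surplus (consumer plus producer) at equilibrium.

Total surplus = 14000

Equilibrium: 362 - 2P = -205 + 5P gives P* = 81, Q* = 200.
Demand choke price: P = 181; supply starts at P = 41.
CS = ½(181 − 81)(200) = 10000; PS = ½(81 − 41)(200) = 4000.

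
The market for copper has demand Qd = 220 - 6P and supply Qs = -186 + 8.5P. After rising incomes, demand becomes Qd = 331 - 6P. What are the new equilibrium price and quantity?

Original equilibrium: P* = 28, Q* = 52.
New equilibrium: 331 - 6P = -186 + 8.5P, so 517 = 14.5P and P' = 1034/29; Q' = 331 − 6(1034/29) = 3395/29.

P' = 1034/29, Q' = 3395/29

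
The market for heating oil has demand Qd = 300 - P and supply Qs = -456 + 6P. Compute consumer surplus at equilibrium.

Consumer surplus = 18432

Equilibrium: 300 - P = -456 + 6P gives P* = 108, Q* = 192.
Demand choke price (Qd = 0): P = 300.
CS = ½(300 − 108)(192) = 18432.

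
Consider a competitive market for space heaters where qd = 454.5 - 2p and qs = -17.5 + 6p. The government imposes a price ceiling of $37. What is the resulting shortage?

Equilibrium price would be p* = 59, so the ceiling at 37 binds.
At p = 37: qd = 454.5 − 2(37) = 380.5, qs = -17.5 + 6(37) = 204.5.
Shortage = 380.5 − 204.5 = 176.

Shortage = 176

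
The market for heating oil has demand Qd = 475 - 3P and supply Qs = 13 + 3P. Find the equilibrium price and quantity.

P* = 77, Q* = 244

Set Qd = Qs: 475 - 3P = 13 + 3P.
462 = 6P, so P* = 77.
Q* = 475 − 3(77) = 244.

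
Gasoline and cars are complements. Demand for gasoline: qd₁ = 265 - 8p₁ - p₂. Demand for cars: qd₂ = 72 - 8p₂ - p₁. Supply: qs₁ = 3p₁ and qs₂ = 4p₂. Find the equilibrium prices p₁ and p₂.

p₁ = 3108/131, p₂ = 527/131

Market 1: 265 - 8p₁ - p₂ = 3p₁ → 11p₁ + p₂ = 265.
Market 2: 12p₂ + p₁ = 72.
Eliminating p₂: 12×(1) − 1×(2) gives 131p₁ = 3108, so p₁ = 3108/131.
Back-substitute into (2): p₂ = (72 − 1×3108/131) / 12 = 527/131.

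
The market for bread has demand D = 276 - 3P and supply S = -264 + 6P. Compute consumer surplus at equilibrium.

Consumer surplus = 1536

Equilibrium: 276 - 3P = -264 + 6P gives P* = 60, Q* = 96.
Demand choke price (D = 0): P = 92.
CS = ½(92 − 60)(96) = 1536.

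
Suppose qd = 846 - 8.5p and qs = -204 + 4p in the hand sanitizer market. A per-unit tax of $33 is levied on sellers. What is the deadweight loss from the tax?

Pre-tax equilibrium: p* = 84, q* = 132.
Tax on sellers shifts supply to qs = -204 + 4(p − 33) = -336 + 4p.
846 - 8.5p = -336 + 4p gives buyer price pb = 94.56; sellers receive ps = 94.56 − 33 = 61.56.
New quantity: q = 846 − 8.5(94.56) = 42.24.
DWL = ½ × 33 × (132 − 42.24) = 1481.04.

Deadweight loss = 1481.04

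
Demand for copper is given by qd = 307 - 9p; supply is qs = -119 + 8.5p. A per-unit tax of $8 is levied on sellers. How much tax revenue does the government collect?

Pre-tax equilibrium: p* = 852/35, q* = 3077/35.
Tax on sellers shifts supply to qs = -119 + 8.5(p − 8) = -187 + 8.5p.
307 - 9p = -187 + 8.5p gives buyer price pb = 988/35; sellers receive ps = 988/35 − 8 = 708/35.
New quantity: q = 307 − 9(988/35) = 1853/35.
Revenue = 8 × 1853/35 = 14824/35.

Tax revenue = 14824/35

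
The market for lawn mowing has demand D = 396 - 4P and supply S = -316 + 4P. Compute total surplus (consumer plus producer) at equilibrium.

Total surplus = 400

Equilibrium: 396 - 4P = -316 + 4P gives P* = 89, Q* = 40.
Demand choke price: P = 99; supply starts at P = 79.
CS = ½(99 − 89)(40) = 200; PS = ½(89 − 79)(40) = 200.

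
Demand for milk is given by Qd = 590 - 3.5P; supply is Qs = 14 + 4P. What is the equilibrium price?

P* = 76.8

Set Qd = Qs: 590 - 3.5P = 14 + 4P.
576 = 7.5P, so P* = 76.8.
Q* = 590 − 3.5(76.8) = 321.2.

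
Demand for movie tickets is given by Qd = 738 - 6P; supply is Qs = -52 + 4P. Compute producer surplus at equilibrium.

Equilibrium: 738 - 6P = -52 + 4P gives P* = 79, Q* = 264.
Supply starts at P = 13 (where Qs = 0).
PS = ½(79 − 13)(264) = 8712.

Producer surplus = 8712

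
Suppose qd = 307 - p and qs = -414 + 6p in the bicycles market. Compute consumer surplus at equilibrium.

Equilibrium: 307 - p = -414 + 6p gives p* = 103, q* = 204.
Demand choke price (qd = 0): p = 307.
CS = ½(307 − 103)(204) = 20808.

Consumer surplus = 20808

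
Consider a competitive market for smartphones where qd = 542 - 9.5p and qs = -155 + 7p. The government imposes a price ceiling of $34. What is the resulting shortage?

Equilibrium price would be p* = 1394/33, so the ceiling at 34 binds.
At p = 34: qd = 542 − 9.5(34) = 219, qs = -155 + 7(34) = 83.
Shortage = 219 − 83 = 136.

Shortage = 136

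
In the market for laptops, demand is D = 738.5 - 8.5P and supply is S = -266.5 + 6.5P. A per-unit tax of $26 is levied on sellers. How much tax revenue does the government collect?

Pre-tax equilibrium: P* = 67, Q* = 169.
Tax on sellers shifts supply to S = -266.5 + 6.5(P − 26) = -435.5 + 6.5P.
738.5 - 8.5P = -435.5 + 6.5P gives buyer price Pb = 1174/15; sellers receive Ps = 1174/15 − 26 = 784/15.
New quantity: Q = 738.5 − 8.5(1174/15) = 2197/30.
Revenue = 26 × 2197/30 = 28561/15.

Tax revenue = 28561/15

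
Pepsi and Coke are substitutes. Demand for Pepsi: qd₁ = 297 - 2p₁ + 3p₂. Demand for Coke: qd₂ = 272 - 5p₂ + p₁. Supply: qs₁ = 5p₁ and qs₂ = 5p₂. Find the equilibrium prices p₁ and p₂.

Market 1: 297 - 2p₁ + 3p₂ = 5p₁ → 7p₁ - 3p₂ = 297.
Market 2: 10p₂ - p₁ = 272.
Eliminating p₂: 10×(1) + 3×(2) gives 67p₁ = 3786, so p₁ = 3786/67.
Back-substitute into (2): p₂ = (272 + 1×3786/67) / 10 = 2201/67.

p₁ = 3786/67, p₂ = 2201/67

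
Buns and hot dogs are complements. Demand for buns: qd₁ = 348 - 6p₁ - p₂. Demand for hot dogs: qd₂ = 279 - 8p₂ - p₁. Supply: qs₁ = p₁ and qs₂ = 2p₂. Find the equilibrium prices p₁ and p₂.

p₁ = 1067/23, p₂ = 535/23

Market 1: 348 - 6p₁ - p₂ = p₁ → 7p₁ + p₂ = 348.
Market 2: 10p₂ + p₁ = 279.
Eliminating p₂: 10×(1) − 1×(2) gives 69p₁ = 3201, so p₁ = 1067/23.
Back-substitute into (2): p₂ = (279 − 1×1067/23) / 10 = 535/23.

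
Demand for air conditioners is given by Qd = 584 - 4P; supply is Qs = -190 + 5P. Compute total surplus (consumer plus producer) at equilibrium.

Equilibrium: 584 - 4P = -190 + 5P gives P* = 86, Q* = 240.
Demand choke price: P = 146; supply starts at P = 38.
CS = ½(146 − 86)(240) = 7200; PS = ½(86 − 38)(240) = 5760.

Total surplus = 12960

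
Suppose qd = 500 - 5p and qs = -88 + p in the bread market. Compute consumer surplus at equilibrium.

Consumer surplus = 10

Equilibrium: 500 - 5p = -88 + p gives p* = 98, q* = 10.
Demand choke price (qd = 0): p = 100.
CS = ½(100 − 98)(10) = 10.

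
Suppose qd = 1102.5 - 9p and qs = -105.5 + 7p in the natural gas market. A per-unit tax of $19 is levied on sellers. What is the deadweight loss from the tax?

Deadweight loss = 710.71875

Pre-tax equilibrium: p* = 75.5, q* = 423.
Tax on sellers shifts supply to qs = -105.5 + 7(p − 19) = -238.5 + 7p.
1102.5 - 9p = -238.5 + 7p gives buyer price pb = 83.8125; sellers receive ps = 83.8125 − 19 = 64.8125.
New quantity: q = 1102.5 − 9(83.8125) = 348.1875.
DWL = ½ × 19 × (423 − 348.1875) = 710.71875.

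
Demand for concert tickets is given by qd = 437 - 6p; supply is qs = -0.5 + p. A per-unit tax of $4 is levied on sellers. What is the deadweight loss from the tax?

Pre-tax equilibrium: p* = 62.5, q* = 62.
Tax on sellers shifts supply to qs = -0.5 + 1(p − 4) = -4.5 + p.
437 - 6p = -4.5 + p gives buyer price pb = 883/14; sellers receive ps = 883/14 − 4 = 827/14.
New quantity: q = 437 − 6(883/14) = 410/7.
DWL = ½ × 4 × (62 − 410/7) = 48/7.

Deadweight loss = 48/7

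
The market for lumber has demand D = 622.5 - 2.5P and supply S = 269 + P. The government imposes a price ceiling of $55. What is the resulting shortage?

Equilibrium price would be P* = 101, so the ceiling at 55 binds.
At P = 55: D = 622.5 − 2.5(55) = 485, S = 269 + 1(55) = 324.
Shortage = 485 − 324 = 161.

Shortage = 161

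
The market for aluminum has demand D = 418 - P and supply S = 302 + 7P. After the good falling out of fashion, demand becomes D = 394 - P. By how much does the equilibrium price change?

ΔP = -3

Original equilibrium: P* = 14.5, Q* = 403.5.
New equilibrium: 394 - P = 302 + 7P, so 92 = 8P and P' = 11.5; Q' = 394 − 1(11.5) = 382.5.
Change in price: 11.5 − 14.5 = -3.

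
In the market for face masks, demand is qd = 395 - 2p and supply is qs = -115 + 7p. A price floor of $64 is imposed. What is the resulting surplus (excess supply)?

Surplus = 66

Equilibrium price would be p* = 170/3, so the floor at 64 binds.
At p = 64: qd = 267, qs = 333.
Surplus = 333 − 267 = 66.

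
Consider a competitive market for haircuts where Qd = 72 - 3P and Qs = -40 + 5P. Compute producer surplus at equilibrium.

Producer surplus = 90

Equilibrium: 72 - 3P = -40 + 5P gives P* = 14, Q* = 30.
Supply starts at P = 8 (where Qs = 0).
PS = ½(14 − 8)(30) = 90.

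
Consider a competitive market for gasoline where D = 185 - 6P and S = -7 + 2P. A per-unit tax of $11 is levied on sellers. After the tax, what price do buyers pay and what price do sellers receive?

Pre-tax equilibrium: P* = 24, Q* = 41.
Tax on sellers shifts supply to S = -7 + 2(P − 11) = -29 + 2P.
185 - 6P = -29 + 2P gives buyer price Pb = 26.75; sellers receive Ps = 26.75 − 11 = 15.75.
New quantity: Q = 185 − 6(26.75) = 24.5.

Buyers pay $26.75, sellers receive $15.75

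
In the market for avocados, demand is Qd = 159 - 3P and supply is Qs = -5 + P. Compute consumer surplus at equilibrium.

Consumer surplus = 216

Equilibrium: 159 - 3P = -5 + P gives P* = 41, Q* = 36.
Demand choke price (Qd = 0): P = 53.
CS = ½(53 − 41)(36) = 216.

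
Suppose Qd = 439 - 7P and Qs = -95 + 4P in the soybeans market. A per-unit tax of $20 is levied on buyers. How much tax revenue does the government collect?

Tax revenue = 10620/11

Pre-tax equilibrium: P* = 534/11, Q* = 1091/11.
Tax on buyers shifts demand to Qd = 439 − 7(P + 20) = 299 - 7P.
299 - 7P = -95 + 4P gives seller price Ps = 394/11; buyers pay Pb = 394/11 + 20 = 614/11.
New quantity: Q = 439 − 7(614/11) = 531/11.
Revenue = 20 × 531/11 = 10620/11.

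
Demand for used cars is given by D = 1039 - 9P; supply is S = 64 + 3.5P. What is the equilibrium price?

Set D = S: 1039 - 9P = 64 + 3.5P.
975 = 12.5P, so P* = 78.
Q* = 1039 − 9(78) = 337.

P* = 78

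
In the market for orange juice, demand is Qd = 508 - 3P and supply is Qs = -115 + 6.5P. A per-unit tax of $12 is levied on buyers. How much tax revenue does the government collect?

Tax revenue = 65352/19

Pre-tax equilibrium: P* = 1246/19, Q* = 5914/19.
Tax on buyers shifts demand to Qd = 508 − 3(P + 12) = 472 - 3P.
472 - 3P = -115 + 6.5P gives seller price Ps = 1174/19; buyers pay Pb = 1174/19 + 12 = 1402/19.
New quantity: Q = 508 − 3(1402/19) = 5446/19.
Revenue = 12 × 5446/19 = 65352/19.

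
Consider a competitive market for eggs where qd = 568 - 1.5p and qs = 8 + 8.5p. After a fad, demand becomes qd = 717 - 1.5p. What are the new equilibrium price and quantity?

p' = 70.9, q' = 610.65

Original equilibrium: p* = 56, q* = 484.
New equilibrium: 717 - 1.5p = 8 + 8.5p, so 709 = 10p and p' = 70.9; q' = 717 − 1.5(70.9) = 610.65.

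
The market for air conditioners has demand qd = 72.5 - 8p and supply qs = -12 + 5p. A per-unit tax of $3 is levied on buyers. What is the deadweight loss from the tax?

Deadweight loss = 180/13

Pre-tax equilibrium: p* = 6.5, q* = 20.5.
Tax on buyers shifts demand to qd = 72.5 − 8(p + 3) = 48.5 - 8p.
48.5 - 8p = -12 + 5p gives seller price ps = 121/26; buyers pay pb = 121/26 + 3 = 199/26.
New quantity: q = 72.5 − 8(199/26) = 293/26.
DWL = ½ × 3 × (20.5 − 293/26) = 180/13.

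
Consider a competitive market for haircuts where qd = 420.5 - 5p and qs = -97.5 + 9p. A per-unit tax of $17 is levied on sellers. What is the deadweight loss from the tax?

Deadweight loss = 13005/28

Pre-tax equilibrium: p* = 37, q* = 235.5.
Tax on sellers shifts supply to qs = -97.5 + 9(p − 17) = -250.5 + 9p.
420.5 - 5p = -250.5 + 9p gives buyer price pb = 671/14; sellers receive ps = 671/14 − 17 = 433/14.
New quantity: q = 420.5 − 5(671/14) = 1266/7.
DWL = ½ × 17 × (235.5 − 1266/7) = 13005/28.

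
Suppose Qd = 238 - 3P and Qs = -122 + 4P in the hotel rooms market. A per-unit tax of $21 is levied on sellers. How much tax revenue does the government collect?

Pre-tax equilibrium: P* = 360/7, Q* = 586/7.
Tax on sellers shifts supply to Qs = -122 + 4(P − 21) = -206 + 4P.
238 - 3P = -206 + 4P gives buyer price Pb = 444/7; sellers receive Ps = 444/7 − 21 = 297/7.
New quantity: Q = 238 − 3(444/7) = 334/7.
Revenue = 21 × 334/7 = 1002.

Tax revenue = 1002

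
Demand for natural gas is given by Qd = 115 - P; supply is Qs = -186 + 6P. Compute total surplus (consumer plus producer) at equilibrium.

Total surplus = 3024

Equilibrium: 115 - P = -186 + 6P gives P* = 43, Q* = 72.
Demand choke price: P = 115; supply starts at P = 31.
CS = ½(115 − 43)(72) = 2592; PS = ½(43 − 31)(72) = 432.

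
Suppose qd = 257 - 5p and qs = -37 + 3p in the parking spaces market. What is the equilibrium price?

Set qd = qs: 257 - 5p = -37 + 3p.
294 = 8p, so p* = 36.75.
q* = 257 − 5(36.75) = 73.25.

p* = 36.75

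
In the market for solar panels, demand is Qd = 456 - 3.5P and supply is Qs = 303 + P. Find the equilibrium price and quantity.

Set Qd = Qs: 456 - 3.5P = 303 + P.
153 = 4.5P, so P* = 34.
Q* = 456 − 3.5(34) = 337.

P* = 34, Q* = 337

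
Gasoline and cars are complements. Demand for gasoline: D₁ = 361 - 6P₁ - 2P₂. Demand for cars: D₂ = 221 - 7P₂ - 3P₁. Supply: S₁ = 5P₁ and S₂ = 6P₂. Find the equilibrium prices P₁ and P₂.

P₁ = 4251/137, P₂ = 1348/137

Market 1: 361 - 6P₁ - 2P₂ = 5P₁ → 11P₁ + 2P₂ = 361.
Market 2: 13P₂ + 3P₁ = 221.
Eliminating P₂: 13×(1) − 2×(2) gives 137P₁ = 4251, so P₁ = 4251/137.
Back-substitute into (2): P₂ = (221 − 3×4251/137) / 13 = 1348/137.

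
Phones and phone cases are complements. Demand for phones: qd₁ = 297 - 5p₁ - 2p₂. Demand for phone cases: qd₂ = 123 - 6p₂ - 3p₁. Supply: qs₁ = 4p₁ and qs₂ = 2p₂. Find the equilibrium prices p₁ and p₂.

p₁ = 355/11, p₂ = 36/11

Market 1: 297 - 5p₁ - 2p₂ = 4p₁ → 9p₁ + 2p₂ = 297.
Market 2: 8p₂ + 3p₁ = 123.
Eliminating p₂: 8×(1) − 2×(2) gives 66p₁ = 2130, so p₁ = 355/11.
Back-substitute into (2): p₂ = (123 − 3×355/11) / 8 = 36/11.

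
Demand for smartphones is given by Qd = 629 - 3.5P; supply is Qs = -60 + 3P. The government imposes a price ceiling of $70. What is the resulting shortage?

Equilibrium price would be P* = 106, so the ceiling at 70 binds.
At P = 70: Qd = 629 − 3.5(70) = 384, Qs = -60 + 3(70) = 150.
Shortage = 384 − 150 = 234.

Shortage = 234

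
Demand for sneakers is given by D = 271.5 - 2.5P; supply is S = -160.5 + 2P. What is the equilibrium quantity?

Set D = S: 271.5 - 2.5P = -160.5 + 2P.
432 = 4.5P, so P* = 96.
Q* = 271.5 − 2.5(96) = 31.5.

Q* = 31.5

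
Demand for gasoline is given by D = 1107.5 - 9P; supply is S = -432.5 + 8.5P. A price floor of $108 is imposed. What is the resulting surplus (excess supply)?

Surplus = 350

Equilibrium price would be P* = 88, so the floor at 108 binds.
At P = 108: D = 135.5, S = 485.5.
Surplus = 485.5 − 135.5 = 350.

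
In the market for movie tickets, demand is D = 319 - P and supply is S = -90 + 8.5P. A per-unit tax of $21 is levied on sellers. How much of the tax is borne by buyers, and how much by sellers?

Buyers bear 357/19, sellers bear 42/19

Pre-tax equilibrium: P* = 818/19, Q* = 5243/19.
Tax on sellers shifts supply to S = -90 + 8.5(P − 21) = -268.5 + 8.5P.
319 - P = -268.5 + 8.5P gives buyer price Pb = 1175/19; sellers receive Ps = 1175/19 − 21 = 776/19.
New quantity: Q = 319 − 1(1175/19) = 4886/19.
Buyer burden = 1175/19 − 818/19 = 357/19; seller burden = 818/19 − 776/19 = 42/19.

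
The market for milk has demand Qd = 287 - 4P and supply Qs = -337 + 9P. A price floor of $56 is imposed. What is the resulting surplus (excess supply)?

Surplus = 104

Equilibrium price would be P* = 48, so the floor at 56 binds.
At P = 56: Qd = 63, Qs = 167.
Surplus = 167 − 63 = 104.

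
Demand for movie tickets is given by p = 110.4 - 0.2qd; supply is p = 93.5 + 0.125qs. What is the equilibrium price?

Set the two price expressions equal: 110.4 - 0.2q = 93.5 + 0.125q.
16.9 = 0.325q, so q* = 52.
p* = 110.4 − (0.2)(52) = 100.

p* = 100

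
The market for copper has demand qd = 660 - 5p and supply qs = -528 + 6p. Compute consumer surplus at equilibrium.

Equilibrium: 660 - 5p = -528 + 6p gives p* = 108, q* = 120.
Demand choke price (qd = 0): p = 132.
CS = ½(132 − 108)(120) = 1440.

Consumer surplus = 1440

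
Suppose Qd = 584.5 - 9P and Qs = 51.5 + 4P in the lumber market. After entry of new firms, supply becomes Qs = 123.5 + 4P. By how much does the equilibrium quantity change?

ΔQ = 648/13

Original equilibrium: P* = 41, Q* = 215.5.
New equilibrium: 584.5 - 9P = 123.5 + 4P, so 461 = 13P and P' = 461/13; Q' = 584.5 − 9(461/13) = 6899/26.
Change in quantity: 6899/26 − 215.5 = 648/13.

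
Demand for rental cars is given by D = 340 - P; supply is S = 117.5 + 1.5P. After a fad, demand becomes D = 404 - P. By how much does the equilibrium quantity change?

Original equilibrium: P* = 89, Q* = 251.
New equilibrium: 404 - P = 117.5 + 1.5P, so 286.5 = 2.5P and P' = 114.6; Q' = 404 − 1(114.6) = 289.4.
Change in quantity: 289.4 − 251 = 38.4.

ΔQ = 38.4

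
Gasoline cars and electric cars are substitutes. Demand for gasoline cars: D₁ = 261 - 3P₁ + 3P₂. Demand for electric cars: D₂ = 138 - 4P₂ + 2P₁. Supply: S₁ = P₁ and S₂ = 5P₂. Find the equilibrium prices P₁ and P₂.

P₁ = 92.1, P₂ = 35.8

Market 1: 261 - 3P₁ + 3P₂ = P₁ → 4P₁ - 3P₂ = 261.
Market 2: 9P₂ - 2P₁ = 138.
Eliminating P₂: 9×(1) + 3×(2) gives 30P₁ = 2763, so P₁ = 92.1.
Back-substitute into (2): P₂ = (138 + 2×92.1) / 9 = 35.8.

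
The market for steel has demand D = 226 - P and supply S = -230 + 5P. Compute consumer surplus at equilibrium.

Consumer surplus = 11250

Equilibrium: 226 - P = -230 + 5P gives P* = 76, Q* = 150.
Demand choke price (D = 0): P = 226.
CS = ½(226 − 76)(150) = 11250.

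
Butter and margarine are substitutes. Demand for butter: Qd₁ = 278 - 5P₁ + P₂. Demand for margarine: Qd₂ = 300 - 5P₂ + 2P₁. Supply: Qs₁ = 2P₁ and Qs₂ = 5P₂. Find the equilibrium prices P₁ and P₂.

P₁ = 770/17, P₂ = 664/17

Market 1: 278 - 5P₁ + P₂ = 2P₁ → 7P₁ - P₂ = 278.
Market 2: 10P₂ - 2P₁ = 300.
Eliminating P₂: 10×(1) + 1×(2) gives 68P₁ = 3080, so P₁ = 770/17.
Back-substitute into (2): P₂ = (300 + 2×770/17) / 10 = 664/17.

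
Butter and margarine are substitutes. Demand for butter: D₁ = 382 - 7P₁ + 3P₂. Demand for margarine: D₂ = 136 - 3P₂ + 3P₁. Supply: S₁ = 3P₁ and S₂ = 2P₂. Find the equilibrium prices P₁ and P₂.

Market 1: 382 - 7P₁ + 3P₂ = 3P₁ → 10P₁ - 3P₂ = 382.
Market 2: 5P₂ - 3P₁ = 136.
Eliminating P₂: 5×(1) + 3×(2) gives 41P₁ = 2318, so P₁ = 2318/41.
Back-substitute into (2): P₂ = (136 + 3×2318/41) / 5 = 2506/41.

P₁ = 2318/41, P₂ = 2506/41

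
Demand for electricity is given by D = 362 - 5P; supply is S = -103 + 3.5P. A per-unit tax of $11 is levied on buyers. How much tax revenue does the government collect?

Tax revenue = 12309/17

Pre-tax equilibrium: P* = 930/17, Q* = 1504/17.
Tax on buyers shifts demand to D = 362 − 5(P + 11) = 307 - 5P.
307 - 5P = -103 + 3.5P gives seller price Ps = 820/17; buyers pay Pb = 820/17 + 11 = 1007/17.
New quantity: Q = 362 − 5(1007/17) = 1119/17.
Revenue = 11 × 1119/17 = 12309/17.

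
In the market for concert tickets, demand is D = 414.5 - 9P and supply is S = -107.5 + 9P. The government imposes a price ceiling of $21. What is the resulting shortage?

Equilibrium price would be P* = 29, so the ceiling at 21 binds.
At P = 21: D = 414.5 − 9(21) = 225.5, S = -107.5 + 9(21) = 81.5.
Shortage = 225.5 − 81.5 = 144.

Shortage = 144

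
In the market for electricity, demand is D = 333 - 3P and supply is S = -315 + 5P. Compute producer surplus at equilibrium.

Producer surplus = 810

Equilibrium: 333 - 3P = -315 + 5P gives P* = 81, Q* = 90.
Supply starts at P = 63 (where S = 0).
PS = ½(81 − 63)(90) = 810.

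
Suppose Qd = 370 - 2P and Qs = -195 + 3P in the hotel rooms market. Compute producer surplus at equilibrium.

Producer surplus = 3456

Equilibrium: 370 - 2P = -195 + 3P gives P* = 113, Q* = 144.
Supply starts at P = 65 (where Qs = 0).
PS = ½(113 − 65)(144) = 3456.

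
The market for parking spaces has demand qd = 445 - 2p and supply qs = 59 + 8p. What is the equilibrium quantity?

Set qd = qs: 445 - 2p = 59 + 8p.
386 = 10p, so p* = 38.6.
q* = 445 − 2(38.6) = 367.8.

q* = 367.8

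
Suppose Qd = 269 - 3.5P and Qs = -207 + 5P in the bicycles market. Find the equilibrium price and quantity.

Set Qd = Qs: 269 - 3.5P = -207 + 5P.
476 = 8.5P, so P* = 56.
Q* = 269 − 3.5(56) = 73.

P* = 56, Q* = 73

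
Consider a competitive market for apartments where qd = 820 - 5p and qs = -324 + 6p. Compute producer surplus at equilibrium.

Equilibrium: 820 - 5p = -324 + 6p gives p* = 104, q* = 300.
Supply starts at p = 54 (where qs = 0).
PS = ½(104 − 54)(300) = 7500.

Producer surplus = 7500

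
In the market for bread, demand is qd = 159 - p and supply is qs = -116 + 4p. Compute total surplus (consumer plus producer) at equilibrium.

Total surplus = 6760

Equilibrium: 159 - p = -116 + 4p gives p* = 55, q* = 104.
Demand choke price: p = 159; supply starts at p = 29.
CS = ½(159 − 55)(104) = 5408; PS = ½(55 − 29)(104) = 1352.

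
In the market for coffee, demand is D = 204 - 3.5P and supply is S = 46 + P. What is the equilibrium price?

P* = 316/9

Set D = S: 204 - 3.5P = 46 + P.
158 = 4.5P, so P* = 316/9.
Q* = 204 − 3.5(316/9) = 730/9.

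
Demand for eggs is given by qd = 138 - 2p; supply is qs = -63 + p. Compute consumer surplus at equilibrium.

Equilibrium: 138 - 2p = -63 + p gives p* = 67, q* = 4.
Demand choke price (qd = 0): p = 69.
CS = ½(69 − 67)(4) = 4.

Consumer surplus = 4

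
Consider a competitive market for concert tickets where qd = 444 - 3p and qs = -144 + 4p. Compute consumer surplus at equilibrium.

Consumer surplus = 6144

Equilibrium: 444 - 3p = -144 + 4p gives p* = 84, q* = 192.
Demand choke price (qd = 0): p = 148.
CS = ½(148 − 84)(192) = 6144.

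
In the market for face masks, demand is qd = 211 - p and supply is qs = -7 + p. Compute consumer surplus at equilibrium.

Consumer surplus = 5202

Equilibrium: 211 - p = -7 + p gives p* = 109, q* = 102.
Demand choke price (qd = 0): p = 211.
CS = ½(211 − 109)(102) = 5202.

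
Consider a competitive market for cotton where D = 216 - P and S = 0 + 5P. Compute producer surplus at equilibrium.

Equilibrium: 216 - P = 0 + 5P gives P* = 36, Q* = 180.
Supply starts at P = 0 (where S = 0).
PS = ½(36 − 0)(180) = 3240.

Producer surplus = 3240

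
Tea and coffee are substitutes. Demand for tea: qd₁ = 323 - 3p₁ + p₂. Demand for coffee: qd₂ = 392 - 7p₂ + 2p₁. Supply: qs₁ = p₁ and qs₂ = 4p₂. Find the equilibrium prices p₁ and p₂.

Market 1: 323 - 3p₁ + p₂ = p₁ → 4p₁ - p₂ = 323.
Market 2: 11p₂ - 2p₁ = 392.
Eliminating p₂: 11×(1) + 1×(2) gives 42p₁ = 3945, so p₁ = 1315/14.
Back-substitute into (2): p₂ = (392 + 2×1315/14) / 11 = 369/7.

p₁ = 1315/14, p₂ = 369/7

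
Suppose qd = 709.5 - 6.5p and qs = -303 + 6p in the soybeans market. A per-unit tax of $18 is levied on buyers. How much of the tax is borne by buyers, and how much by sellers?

Pre-tax equilibrium: p* = 81, q* = 183.
Tax on buyers shifts demand to qd = 709.5 − 6.5(p + 18) = 592.5 - 6.5p.
592.5 - 6.5p = -303 + 6p gives seller price ps = 71.64; buyers pay pb = 71.64 + 18 = 89.64.
New quantity: q = 709.5 − 6.5(89.64) = 126.84.
Buyer burden = 89.64 − 81 = 8.64; seller burden = 81 − 71.64 = 9.36.

Buyers bear $8.64, sellers bear $9.36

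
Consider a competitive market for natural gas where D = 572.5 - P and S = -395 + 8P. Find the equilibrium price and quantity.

P* = 107.5, Q* = 465

Set D = S: 572.5 - P = -395 + 8P.
967.5 = 9P, so P* = 107.5.
Q* = 572.5 − 1(107.5) = 465.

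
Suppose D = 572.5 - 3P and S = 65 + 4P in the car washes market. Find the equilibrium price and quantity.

Set D = S: 572.5 - 3P = 65 + 4P.
507.5 = 7P, so P* = 72.5.
Q* = 572.5 − 3(72.5) = 355.

P* = 72.5, Q* = 355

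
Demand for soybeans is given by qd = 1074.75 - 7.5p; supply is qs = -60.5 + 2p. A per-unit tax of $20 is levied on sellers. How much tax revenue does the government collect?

Pre-tax equilibrium: p* = 119.5, q* = 178.5.
Tax on sellers shifts supply to qs = -60.5 + 2(p − 20) = -100.5 + 2p.
1074.75 - 7.5p = -100.5 + 2p gives buyer price pb = 4701/38; sellers receive ps = 4701/38 − 20 = 3941/38.
New quantity: q = 1074.75 − 7.5(4701/38) = 5583/38.
Revenue = 20 × 5583/38 = 55830/19.

Tax revenue = 55830/19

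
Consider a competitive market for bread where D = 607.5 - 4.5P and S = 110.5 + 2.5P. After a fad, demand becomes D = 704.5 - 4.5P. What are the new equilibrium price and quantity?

P' = 594/7, Q' = 4517/14

Original equilibrium: P* = 71, Q* = 288.
New equilibrium: 704.5 - 4.5P = 110.5 + 2.5P, so 594 = 7P and P' = 594/7; Q' = 704.5 − 4.5(594/7) = 4517/14.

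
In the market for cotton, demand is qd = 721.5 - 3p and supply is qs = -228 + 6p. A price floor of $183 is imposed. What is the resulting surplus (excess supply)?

Surplus = 697.5

Equilibrium price would be p* = 105.5, so the floor at 183 binds.
At p = 183: qd = 172.5, qs = 870.
Surplus = 870 − 172.5 = 697.5.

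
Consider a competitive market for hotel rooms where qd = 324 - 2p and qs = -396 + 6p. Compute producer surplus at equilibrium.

Equilibrium: 324 - 2p = -396 + 6p gives p* = 90, q* = 144.
Supply starts at p = 66 (where qs = 0).
PS = ½(90 − 66)(144) = 1728.

Producer surplus = 1728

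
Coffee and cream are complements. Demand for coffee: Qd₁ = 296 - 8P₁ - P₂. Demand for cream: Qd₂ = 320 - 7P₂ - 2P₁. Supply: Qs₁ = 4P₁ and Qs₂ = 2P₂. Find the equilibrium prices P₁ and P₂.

Market 1: 296 - 8P₁ - P₂ = 4P₁ → 12P₁ + P₂ = 296.
Market 2: 9P₂ + 2P₁ = 320.
Eliminating P₂: 9×(1) − 1×(2) gives 106P₁ = 2344, so P₁ = 1172/53.
Back-substitute into (2): P₂ = (320 − 2×1172/53) / 9 = 1624/53.

P₁ = 1172/53, P₂ = 1624/53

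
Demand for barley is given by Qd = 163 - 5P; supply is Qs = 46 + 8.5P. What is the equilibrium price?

P* = 26/3

Set Qd = Qs: 163 - 5P = 46 + 8.5P.
117 = 13.5P, so P* = 26/3.
Q* = 163 − 5(26/3) = 359/3.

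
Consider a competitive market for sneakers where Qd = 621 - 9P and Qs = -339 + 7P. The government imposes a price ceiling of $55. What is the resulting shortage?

Equilibrium price would be P* = 60, so the ceiling at 55 binds.
At P = 55: Qd = 621 − 9(55) = 126, Qs = -339 + 7(55) = 46.
Shortage = 126 − 46 = 80.

Shortage = 80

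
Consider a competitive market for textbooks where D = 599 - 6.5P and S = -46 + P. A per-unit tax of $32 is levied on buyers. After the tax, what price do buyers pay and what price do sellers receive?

Pre-tax equilibrium: P* = 86, Q* = 40.
Tax on buyers shifts demand to D = 599 − 6.5(P + 32) = 391 - 6.5P.
391 - 6.5P = -46 + P gives seller price Ps = 874/15; buyers pay Pb = 874/15 + 32 = 1354/15.
New quantity: Q = 599 − 6.5(1354/15) = 184/15.

Buyers pay 1354/15, sellers receive 874/15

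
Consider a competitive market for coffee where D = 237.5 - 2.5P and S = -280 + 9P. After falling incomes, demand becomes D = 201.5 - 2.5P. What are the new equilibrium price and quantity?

P' = 963/23, Q' = 2227/23

Original equilibrium: P* = 45, Q* = 125.
New equilibrium: 201.5 - 2.5P = -280 + 9P, so 481.5 = 11.5P and P' = 963/23; Q' = 201.5 − 2.5(963/23) = 2227/23.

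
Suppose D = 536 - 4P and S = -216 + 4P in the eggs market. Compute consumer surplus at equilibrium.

Equilibrium: 536 - 4P = -216 + 4P gives P* = 94, Q* = 160.
Demand choke price (D = 0): P = 134.
CS = ½(134 − 94)(160) = 3200.

Consumer surplus = 3200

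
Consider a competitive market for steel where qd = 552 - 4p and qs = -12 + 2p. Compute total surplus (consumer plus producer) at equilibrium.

Equilibrium: 552 - 4p = -12 + 2p gives p* = 94, q* = 176.
Demand choke price: p = 138; supply starts at p = 6.
CS = ½(138 − 94)(176) = 3872; PS = ½(94 − 6)(176) = 7744.

Total surplus = 11616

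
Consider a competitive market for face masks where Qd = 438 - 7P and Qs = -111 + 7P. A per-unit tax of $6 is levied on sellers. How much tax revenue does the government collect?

Tax revenue = 855

Pre-tax equilibrium: P* = 549/14, Q* = 163.5.
Tax on sellers shifts supply to Qs = -111 + 7(P − 6) = -153 + 7P.
438 - 7P = -153 + 7P gives buyer price Pb = 591/14; sellers receive Ps = 591/14 − 6 = 507/14.
New quantity: Q = 438 − 7(591/14) = 142.5.
Revenue = 6 × 142.5 = 855.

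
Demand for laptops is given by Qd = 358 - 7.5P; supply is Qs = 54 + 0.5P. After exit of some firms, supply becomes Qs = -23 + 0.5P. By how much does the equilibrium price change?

ΔP = 9.625

Original equilibrium: P* = 38, Q* = 73.
New equilibrium: 358 - 7.5P = -23 + 0.5P, so 381 = 8P and P' = 47.625; Q' = 358 − 7.5(47.625) = 0.8125.
Change in price: 47.625 − 38 = 9.625.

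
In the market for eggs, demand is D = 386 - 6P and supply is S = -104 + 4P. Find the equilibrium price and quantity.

P* = 49, Q* = 92

Set D = S: 386 - 6P = -104 + 4P.
490 = 10P, so P* = 49.
Q* = 386 − 6(49) = 92.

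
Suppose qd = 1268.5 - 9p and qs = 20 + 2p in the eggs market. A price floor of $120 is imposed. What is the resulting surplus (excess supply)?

Equilibrium price would be p* = 113.5, so the floor at 120 binds.
At p = 120: qd = 188.5, qs = 260.
Surplus = 260 − 188.5 = 71.5.

Surplus = 71.5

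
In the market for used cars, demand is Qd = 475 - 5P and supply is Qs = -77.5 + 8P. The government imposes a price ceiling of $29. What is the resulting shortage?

Equilibrium price would be P* = 42.5, so the ceiling at 29 binds.
At P = 29: Qd = 475 − 5(29) = 330, Qs = -77.5 + 8(29) = 154.5.
Shortage = 330 − 154.5 = 175.5.

Shortage = 175.5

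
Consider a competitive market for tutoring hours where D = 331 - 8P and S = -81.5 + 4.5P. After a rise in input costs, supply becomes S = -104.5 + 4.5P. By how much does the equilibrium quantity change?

ΔQ = -14.72

Original equilibrium: P* = 33, Q* = 67.
New equilibrium: 331 - 8P = -104.5 + 4.5P, so 435.5 = 12.5P and P' = 34.84; Q' = 331 − 8(34.84) = 52.28.
Change in quantity: 52.28 − 67 = -14.72.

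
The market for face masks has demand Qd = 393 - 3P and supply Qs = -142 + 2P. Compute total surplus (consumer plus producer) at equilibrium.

Total surplus = 2160

Equilibrium: 393 - 3P = -142 + 2P gives P* = 107, Q* = 72.
Demand choke price: P = 131; supply starts at P = 71.
CS = ½(131 − 107)(72) = 864; PS = ½(107 − 71)(72) = 1296.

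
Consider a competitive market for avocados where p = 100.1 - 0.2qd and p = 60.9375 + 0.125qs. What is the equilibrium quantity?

Set the two price expressions equal: 100.1 - 0.2q = 60.9375 + 0.125q.
39.1625 = 0.325q, so q* = 120.5.
p* = 100.1 − (0.2)(120.5) = 76.

q* = 120.5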